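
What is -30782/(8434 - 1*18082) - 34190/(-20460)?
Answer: 7997207/1644984 ≈ 4.8616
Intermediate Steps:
-30782/(8434 - 1*18082) - 34190/(-20460) = -30782/(8434 - 18082) - 34190*(-1/20460) = -30782/(-9648) + 3419/2046 = -30782*(-1/9648) + 3419/2046 = 15391/4824 + 3419/2046 = 7997207/1644984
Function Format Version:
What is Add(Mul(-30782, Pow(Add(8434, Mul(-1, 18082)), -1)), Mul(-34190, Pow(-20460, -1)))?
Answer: Rational(7997207, 1644984) ≈ 4.8616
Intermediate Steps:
Add(Mul(-30782, Pow(Add(8434, Mul(-1, 18082)), -1)), Mul(-34190, Pow(-20460, -1))) = Add(Mul(-30782, Pow(Add(8434, -18082), -1)), Mul(-34190, Rational(-1, 20460))) = Add(Mul(-30782, Pow(-9648, -1)), Rational(3419, 2046)) = Add(Mul(-30782, Rational(-1, 9648)), Rational(3419, 2046)) = Add(Rational(15391, 4824), Rational(3419, 2046)) = Rational(7997207, 1644984)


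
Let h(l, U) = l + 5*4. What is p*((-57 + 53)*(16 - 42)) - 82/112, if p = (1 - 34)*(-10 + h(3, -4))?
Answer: -2498537/56 ≈ -44617.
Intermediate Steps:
h(l, U) = 20 + l (h(l, U) = l + 20 = 20 + l)
p = -429 (p = (1 - 34)*(-10 + (20 + 3)) = -33*(-10 + 23) = -33*13 = -429)
p*((-57 + 53)*(16 - 42)) - 82/112 = -429*(-57 + 53)*(16 - 42) - 82/112 = -(-1716)*(-26) - 82*1/112 = -429*104 - 41/56 = -44616 - 41/56 = -2498537/56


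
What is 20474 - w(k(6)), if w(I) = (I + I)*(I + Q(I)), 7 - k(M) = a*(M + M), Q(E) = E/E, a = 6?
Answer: 12154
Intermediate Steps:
Q(E) = 1
k(M) = 7 - 12*M (k(M) = 7 - 6*(M + M) = 7 - 6*2*M = 7 - 12*M)
w(I) = 2*I*(1 + I) (w(I) = (I + I)*(I + 1) = (2*I)*(1 + I) = 2*I*(1 + I))
20474 - w(k(6)) = 20474 - 2*(7 - 12*6)*(1 + (7 - 12*6)) = 20474 - 2*(7 - 72)*(1 + (7 - 72)) = 20474 - 2*(-65)*(1 - 65) = 20474 - 2*(-65)*(-64) = 20474 - 1*8320 = 20474 - 8320 = 12154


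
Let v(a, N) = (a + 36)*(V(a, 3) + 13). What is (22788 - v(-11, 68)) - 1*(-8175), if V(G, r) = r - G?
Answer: 30288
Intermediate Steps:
v(a, N) = (16 - a)*(36 + a) (v(a, N) = (a + 36)*((3 - a) + 13) = (36 + a)*(16 - a) = (16 - a)*(36 + a))
(22788 - v(-11, 68)) - 1*(-8175) = (22788 - (576 - 1*(-11)² - 20*(-11))) - 1*(-8175) = (22788 - (576 - 1*121 + 220)) + 8175 = (22788 - (576 - 121 + 220)) + 8175 = (22788 - 1*675) + 8175 = (22788 - 675) + 8175 = 22113 + 8175 = 30288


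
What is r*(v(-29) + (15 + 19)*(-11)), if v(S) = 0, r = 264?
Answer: -98736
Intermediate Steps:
r*(v(-29) + (15 + 19)*(-11)) = 264*(0 + (15 + 19)*(-11)) = 264*(0 + 34*(-11)) = 264*(0 - 374) = 264*(-374) = -98736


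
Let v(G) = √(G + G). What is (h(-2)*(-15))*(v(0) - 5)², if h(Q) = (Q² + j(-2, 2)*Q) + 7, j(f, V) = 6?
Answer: 375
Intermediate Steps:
h(Q) = 7 + Q² + 6*Q (h(Q) = (Q² + 6*Q) + 7 = 7 + Q² + 6*Q)
v(G) = √2*√G (v(G) = √(2*G) = √2*√G)
(h(-2)*(-15))*(v(0) - 5)² = ((7 + (-2)² + 6*(-2))*(-15))*(√2*√0 - 5)² = ((7 + 4 - 12)*(-15))*(√2*0 - 5)² = (-1*(-15))*(0 - 5)² = 15*(-5)² = 15*25 = 375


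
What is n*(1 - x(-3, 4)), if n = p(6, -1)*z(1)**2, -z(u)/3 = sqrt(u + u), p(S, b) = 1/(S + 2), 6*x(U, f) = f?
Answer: 3/4 ≈ 0.75000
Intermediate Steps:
x(U, f) = f/6
p(S, b) = 1/(2 + S)
z(u) = -3*sqrt(2)*sqrt(u) (z(u) = -3*sqrt(u + u) = -3*sqrt(2)*sqrt(u))
n = 9/4 (n = (-3*sqrt(2)*sqrt(1))**2/(2 + 6) = (-3*sqrt(2)*1)**2/8 = (-3*sqrt(2))**2/8 = (1/8)*18 = 9/4 ≈ 2.2500)
n*(1 - x(-3, 4)) = 9*(1 - 4/6)/4 = 9*(1 - 1*2/3)/4 = 9*(1 - 2/3)/4 = (9/4)*(1/3) = 3/4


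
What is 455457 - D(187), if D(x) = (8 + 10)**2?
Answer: 455133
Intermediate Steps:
D(x) = 324 (D(x) = 18**2 = 324)
455457 - D(187) = 455457 - 1*324 = 455457 - 324 = 455133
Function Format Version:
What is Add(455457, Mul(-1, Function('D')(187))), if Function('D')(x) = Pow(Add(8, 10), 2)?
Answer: 455133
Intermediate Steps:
Function('D')(x) = 324 (Function('D')(x) = Pow(18, 2) = 324)
Add(455457, Mul(-1, Function('D')(187))) = Add(455457, Mul(-1, 324)) = Add(455457, -324) = 455133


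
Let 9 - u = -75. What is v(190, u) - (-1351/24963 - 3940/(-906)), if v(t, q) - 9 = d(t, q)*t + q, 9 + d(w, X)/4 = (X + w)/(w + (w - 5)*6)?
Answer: -538300011348/81670615 ≈ -6591.1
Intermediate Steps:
u = 84 (u = 9 - 1*(-75) = 9 + 75 = 84)
d(w, X) = -36 + 4*(X + w)/(-30 + 7*w) (d(w, X) = -36 + 4*((X + w)/(w + (w - 5)*6)) = -36 + 4*((X + w)/(w + (-5 + w)*6)) = -36 + 4*((X + w)/(w + (-30 + 6*w))) = -36 + 4*((X + w)/(-30 + 7*w)) = -36 + 4*(X + w)/(-30 + 7*w))
v(t, q) = 9 + q + 4*t*(270 + q - 62*t)/(-30 + 7*t) (v(t, q) = 9 + ((4*(270 + q - 62*t)/(-30 + 7*t))*t + q) = 9 + (4*t*(270 + q - 62*t)/(-30 + 7*t) + q) = 9 + (q + 4*t*(270 + q - 62*t)/(-30 + 7*t)) = 9 + q + 4*t*(270 + q - 62*t)/(-30 + 7*t))
v(190, u) - (-1351/24963 - 3940/(-906)) = ((-30 + 7*190)*(9 + 84) + 4*190*(270 + 84 - 62*190))/(-30 + 7*190) - (-1351/24963 - 3940/(-906)) = ((-30 + 1330)*93 + 4*190*(270 + 84 - 11780))/(-30 + 1330) - (-1351*1/24963 - 3940*(-1/906)) = (1300*93 + 4*190*(-11426))/1300 - (-1351/24963 + 1970/453) = (120900 - 8683760)/1300 - 1*5396123/1256471 = (1/1300)*(-8562860) - 5396123/1256471 = -428143/65 - 5396123/1256471 = -538300011348/81670615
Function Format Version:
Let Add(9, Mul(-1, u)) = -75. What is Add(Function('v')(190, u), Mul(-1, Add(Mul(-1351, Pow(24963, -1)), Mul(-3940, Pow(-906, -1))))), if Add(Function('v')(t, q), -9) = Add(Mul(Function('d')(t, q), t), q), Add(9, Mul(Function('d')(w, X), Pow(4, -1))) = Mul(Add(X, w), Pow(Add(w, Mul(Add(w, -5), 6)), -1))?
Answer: Rational(-538300011348, 81670615) ≈ -6591.1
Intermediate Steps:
u = 84 (u = Add(9, Mul(-1, -75)) = Add(9, 75) = 84)
Function('d')(w, X) = Add(-36, Mul(4, Pow(Add(-30, Mul(7, w)), -1), Add(X, w))) (Function('d')(w, X) = Add(-36, Mul(4, Mul(Add(X, w), Pow(Add(w, Mul(Add(w, -5), 6)), -1)))) = Add(-36, Mul(4, Mul(Add(X, w), Pow(Add(w, Mul(Add(-5, w), 6)), -1)))) = Add(-36, Mul(4, Mul(Add(X, w), Pow(Add(w, Add(-30, Mul(6, w))), -1)))) = Add(-36, Mul(4, Mul(Add(X, w), Pow(Add(-30, Mul(7, w)), -1)))) = Add(-36, Mul(4, Mul(Pow(Add(-30, Mul(7, w)), -1), Add(X, w)))) = Add(-36, Mul(4, Pow(Add(-30, Mul(7, w)), -1), Add(X, w))))
Function('v')(t, q) = Add(9, q, Mul(4, t, Pow(Add(-30, Mul(7, t)), -1), Add(270, q, Mul(-62, t)))) (Function('v')(t, q) = Add(9, Add(Mul(Mul(4, Pow(Add(-30, Mul(7, t)), -1), Add(270, q, Mul(-62, t))), t), q)) = Add(9, Add(Mul(4, t, Pow(Add(-30, Mul(7, t)), -1), Add(270, q, Mul(-62, t))), q)) = Add(9, Add(q, Mul(4, t, Pow(Add(-30, Mul(7, t)), -1), Add(270, q, Mul(-62, t))))) = Add(9, q, Mul(4, t, Pow(Add(-30, Mul(7, t)), -1), Add(270, q, Mul(-62, t)))))
Add(Function('v')(190, u), Mul(-1, Add(Mul(-1351, Pow(24963, -1)), Mul(-3940, Pow(-906, -1))))) = Add(Mul(Pow(Add(-30, Mul(7, 190)), -1), Add(Mul(Add(-30, Mul(7, 190)), Add(9, 84)), Mul(4, 190, Add(270, 84, Mul(-62, 190))))), Mul(-1, Add(Mul(-1351, Pow(24963, -1)), Mul(-3940, Pow(-906, -1))))) = Add(Mul(Pow(Add(-30, 1330), -1), Add(Mul(Add(-30, 1330), 93), Mul(4, 190, Add(270, 84, -11780)))), Mul(-1, Add(Mul(-1351, Rational(1, 24963)), Mul(-3940, Rational(-1, 906))))) = Add(Mul(Pow(1300, -1), Add(Mul(1300, 93), Mul(4, 190, -11426))), Mul(-1, Add(Rational(-1351, 24963), Rational(1970, 453)))) = Add(Mul(Rational(1, 1300), Add(120900, -8683760)), Mul(-1, Rational(5396123, 1256471))) = Add(Mul(Rational(1, 1300), -8562860), Rational(-5396123, 1256471)) = Add(Rational(-428143, 65), Rational(-5396123, 1256471)) = Rational(-538300011348, 81670615)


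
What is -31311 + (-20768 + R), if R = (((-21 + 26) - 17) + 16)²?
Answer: -52063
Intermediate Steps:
R = 16 (R = ((5 - 17) + 16)² = (-12 + 16)² = 4² = 16)
-31311 + (-20768 + R) = -31311 + (-20768 + 16) = -31311 - 20752 = -52063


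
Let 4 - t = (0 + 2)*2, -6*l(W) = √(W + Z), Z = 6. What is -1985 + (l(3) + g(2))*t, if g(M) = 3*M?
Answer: -1985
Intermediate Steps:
l(W) = -√(6 + W)/6 (l(W) = -√(W + 6)/6 = -√(6 + W)/6)
t = 0 (t = 4 - (0 + 2)*2 = 4 - 2*2 = 4 - 1*4 = 4 - 4 = 0)
-1985 + (l(3) + g(2))*t = -1985 + (-√(6 + 3)/6 + 3*2)*0 = -1985 + (-√9/6 + 6)*0 = -1985 + (-⅙*3 + 6)*0 = -1985 + (-½ + 6)*0 = -1985 + (11/2)*0 = -1985 + 0 = -1985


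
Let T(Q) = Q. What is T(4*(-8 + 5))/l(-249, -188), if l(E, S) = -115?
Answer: 12/115 ≈ 0.10435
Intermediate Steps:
T(4*(-8 + 5))/l(-249, -188) = (4*(-8 + 5))/(-115) = (4*(-3))*(-1/115) = -12*(-1/115) = 12/115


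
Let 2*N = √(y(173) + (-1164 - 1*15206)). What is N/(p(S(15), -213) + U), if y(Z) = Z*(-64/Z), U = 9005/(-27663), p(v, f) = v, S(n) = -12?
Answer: -82989*I*√1826/681922 ≈ -5.2004*I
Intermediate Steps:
U = -9005/27663 (U = 9005*(-1/27663) = -9005/27663 ≈ -0.32553)
y(Z) = -64
N = 3*I*√1826/2 (N = √(-64 + (-1164 - 1*15206))/2 = √(-64 + (-1164 - 15206))/2 = √(-64 - 16370)/2 = √(-16434)/2 = (3*I*√1826)/2 = 3*I*√1826/2 ≈ 64.098*I)
N/(p(S(15), -213) + U) = (3*I*√1826/2)/(-12 - 9005/27663) = (3*I*√1826/2)/(-340961/27663) = (3*I*√1826/2)*(-27663/340961) = -82989*I*√1826/681922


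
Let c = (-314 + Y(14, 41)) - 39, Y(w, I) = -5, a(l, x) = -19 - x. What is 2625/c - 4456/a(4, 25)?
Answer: 369937/3938 ≈ 93.940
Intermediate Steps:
c = -358 (c = (-314 - 5) - 39 = -319 - 39 = -358)
2625/c - 4456/a(4, 25) = 2625/(-358) - 4456/(-19 - 1*25) = 2625*(-1/358) - 4456/(-19 - 25) = -2625/358 - 4456/(-44) = -2625/358 - 4456*(-1/44) = -2625/358 + 1114/11 = 369937/3938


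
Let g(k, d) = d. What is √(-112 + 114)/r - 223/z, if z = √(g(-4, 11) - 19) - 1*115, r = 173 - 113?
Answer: (4 + 13380*I + 115*I*√2)/(60*(2*√2 + 115*I)) ≈ 1.9615 + 0.047664*I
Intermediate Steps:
r = 60
z = -115 + 2*I*√2 (z = √(11 - 19) - 1*115 = √(-8) - 115 = 2*I*√2 - 115 = -115 + 2*I*√2 ≈ -115.0 + 2.8284*I)
√(-112 + 114)/r - 223/z = √(-112 + 114)/60 - 223/(-115 + 2*I*√2) = √2*(1/60) - 223/(-115 + 2*I*√2) = √2/60 - 223/(-115 + 2*I*√2) = -223/(-115 + 2*I*√2) + √2/60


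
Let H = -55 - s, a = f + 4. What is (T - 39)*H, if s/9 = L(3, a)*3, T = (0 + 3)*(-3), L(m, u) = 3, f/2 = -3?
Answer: 6528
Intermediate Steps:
f = -6 (f = 2*(-3) = -6)
a = -2 (a = -6 + 4 = -2)
T = -9 (T = 3*(-3) = -9)
s = 81 (s = 9*(3*3) = 9*9 = 81)
H = -136 (H = -55 - 1*81 = -55 - 81 = -136)
(T - 39)*H = (-9 - 39)*(-136) = -48*(-136) = 6528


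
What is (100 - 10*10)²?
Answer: 0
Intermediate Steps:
(100 - 10*10)² = (100 - 100)² = 0² = 0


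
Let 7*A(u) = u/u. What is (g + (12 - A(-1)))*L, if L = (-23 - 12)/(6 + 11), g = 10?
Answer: -45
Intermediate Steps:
L = -35/17 ≈ -2.0588
A(u) = ⅐ (A(u) = (u/u)/7 = (⅐)*1 = ⅐)
(g + (12 - A(-1)))*L = (10 + (12 - 1*⅐))*(-35/17) = (10 + (12 - ⅐))*(-35/17) = (10 + 83/7)*(-35/17) = (153/7)*(-35/17) = -45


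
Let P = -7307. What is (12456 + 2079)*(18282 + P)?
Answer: 159521625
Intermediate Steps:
(12456 + 2079)*(18282 + P) = (12456 + 2079)*(18282 - 7307) = 14535*10975 = 159521625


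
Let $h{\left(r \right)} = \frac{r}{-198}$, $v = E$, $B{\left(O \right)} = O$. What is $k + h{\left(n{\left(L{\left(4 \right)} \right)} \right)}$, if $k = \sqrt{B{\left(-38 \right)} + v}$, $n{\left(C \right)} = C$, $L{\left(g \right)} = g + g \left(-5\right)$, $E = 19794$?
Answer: $\frac{8}{99} + 2 \sqrt{4939} \approx 140.64$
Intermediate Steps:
$L{\left(g \right)} = - 4 g$ ($L{\left(g \right)} = g - 5 g = - 4 g$)
$v = 19794$
$h{\left(r \right)} = - \frac{r}{198}$ ($h{\left(r \right)} = r \left(- \frac{1}{198}\right) = - \frac{r}{198}$)
$k = 2 \sqrt{4939}$ ($k = \sqrt{-38 + 19794} = \sqrt{19756} = 2 \sqrt{4939} \approx 140.56$)
$k + h{\left(n{\left(L{\left(4 \right)} \right)} \right)} = 2 \sqrt{4939} - \frac{\left(-4\right) 4}{198} = 2 \sqrt{4939} - - \frac{8}{99} = 2 \sqrt{4939} + \frac{8}{99} = \frac{8}{99} + 2 \sqrt{4939}$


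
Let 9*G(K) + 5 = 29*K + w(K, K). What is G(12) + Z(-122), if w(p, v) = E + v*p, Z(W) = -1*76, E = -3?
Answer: -200/9 ≈ -22.222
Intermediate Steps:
Z(W) = -76
w(p, v) = -3 + p*v (w(p, v) = -3 + v*p = -3 + p*v)
G(K) = -8/9 + K²/9 + 29*K/9 (G(K) = -5/9 + (29*K + (-3 + K*K))/9 = -5/9 + (29*K + (-3 + K²))/9 = -5/9 + (-3 + K² + 29*K)/9 = -5/9 + (-⅓ + K²/9 + 29*K/9) = -8/9 + K²/9 + 29*K/9)
G(12) + Z(-122) = (-8/9 + (⅑)*12² + (29/9)*12) - 76 = (-8/9 + (⅑)*144 + 116/3) - 76 = (-8/9 + 16 + 116/3) - 76 = 484/9 - 76 = -200/9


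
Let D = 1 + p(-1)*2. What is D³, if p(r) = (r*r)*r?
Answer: -1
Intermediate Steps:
p(r) = r³ (p(r) = r²*r = r³)
D = -1 (D = 1 + (-1)³*2 = 1 - 1*2 = 1 - 2 = -1)
D³ = (-1)³ = -1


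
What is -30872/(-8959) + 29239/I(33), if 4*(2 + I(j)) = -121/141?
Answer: -8688381308/658223 ≈ -13200.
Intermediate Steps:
I(j) = -1249/564 (I(j) = -2 + (-121/141)/4 = -2 + (-121*1/141)/4 = -2 + (¼)*(-121/141) = -2 - 121/564 = -1249/564)
-30872/(-8959) + 29239/I(33) = -30872/(-8959) + 29239/(-1249/564) = -30872*(-1/8959) + 29239*(-564/1249) = 1816/527 - 16490796/1249 = -8688381308/658223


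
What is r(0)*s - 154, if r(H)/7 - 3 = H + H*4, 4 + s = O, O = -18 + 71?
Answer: 875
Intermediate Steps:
O = 53
s = 49 (s = -4 + 53 = 49)
r(H) = 21 + 35*H (r(H) = 21 + 7*(H + H*4) = 21 + 7*(H + 4*H) = 21 + 7*(5*H) = 21 + 35*H)
r(0)*s - 154 = (21 + 35*0)*49 - 154 = (21 + 0)*49 - 154 = 21*49 - 154 = 1029 - 154 = 875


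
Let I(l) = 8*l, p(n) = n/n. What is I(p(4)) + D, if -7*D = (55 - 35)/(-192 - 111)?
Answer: 16988/2121 ≈ 8.0094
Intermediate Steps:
p(n) = 1
D = 20/2121 (D = -(55 - 35)/(7*(-192 - 111)) = -20/(7*(-303)) = -20*(-1)/(7*303) = -⅐*(-20/303) = 20/2121 ≈ 0.0094295)
I(p(4)) + D = 8*1 + 20/2121 = 8 + 20/2121 = 16988/2121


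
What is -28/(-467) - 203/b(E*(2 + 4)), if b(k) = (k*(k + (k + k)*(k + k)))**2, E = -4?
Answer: 83839700399/1398328012800 ≈ 0.059957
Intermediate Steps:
b(k) = k**2*(k + 4*k**2)**2 (b(k) = (k*(k + (2*k)*(2*k)))**2 = (k*(k + 4*k**2))**2 = k**2*(k + 4*k**2)**2)
-28/(-467) - 203/b(E*(2 + 4)) = -28/(-467) - 203*1/(256*(1 + 4*(-4*(2 + 4)))**2*(2 + 4)**4) = -28*(-1/467) - 203*1/(331776*(1 + 4*(-4*6))**2) = 28/467 - 203*1/(331776*(1 + 4*(-24))**2) = 28/467 - 203*1/(331776*(1 - 96)**2) = 28/467 - 203/(331776*(-95)**2) = 28/467 - 203/(331776*9025) = 28/467 - 203/2994278400 = 83839700399/1398328012800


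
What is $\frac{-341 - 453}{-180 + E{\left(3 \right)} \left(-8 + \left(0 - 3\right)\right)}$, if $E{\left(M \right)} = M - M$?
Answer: $\frac{397}{90} \approx 4.4111$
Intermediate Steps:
$E{\left(M \right)} = 0$
$\frac{-341 - 453}{-180 + E{\left(3 \right)} \left(-8 + \left(0 - 3\right)\right)} = \frac{-341 - 453}{-180 + 0 \left(-8 + \left(0 - 3\right)\right)} = - \frac{794}{-180 + 0 \left(-8 + \left(0 - 3\right)\right)} = - \frac{794}{-180 + 0 \left(-8 - 3\right)} = - \frac{794}{-180 + 0 \left(-11\right)} = - \frac{794}{-180 + 0} = - \frac{794}{-180} = \left(-794\right) \left(- \frac{1}{180}\right) = \frac{397}{90}$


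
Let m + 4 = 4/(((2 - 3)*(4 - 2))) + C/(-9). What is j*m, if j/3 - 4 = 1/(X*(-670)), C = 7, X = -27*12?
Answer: -52967581/651240 ≈ -81.333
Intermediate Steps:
X = -324
j = 868321/72360 (j = 12 + 3*(1/(-324*(-670))) = 12 + 3*(-1/324*(-1/670)) = 12 + 3*(1/217080) = 12 + 1/72360 = 868321/72360 ≈ 12.000)
m = -61/9 (m = -4 + (4/(((2 - 3)*(4 - 2))) + 7/(-9)) = -4 + (4/((-1*2)) + 7*(-⅑)) = -4 + (4/(-2) - 7/9) = -4 + (4*(-½) - 7/9) = -4 + (-2 - 7/9) = -4 - 25/9 = -61/9 ≈ -6.7778)
j*m = (868321/72360)*(-61/9) = -52967581/651240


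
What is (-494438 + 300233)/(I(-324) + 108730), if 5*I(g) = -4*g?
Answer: -971025/544946 ≈ -1.7819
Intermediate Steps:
I(g) = -4*g/5 (I(g) = (-4*g)/5 = -4*g/5)
(-494438 + 300233)/(I(-324) + 108730) = (-494438 + 300233)/(-⅘*(-324) + 108730) = -194205/(1296/5 + 108730) = -194205/544946/5 = -194205*5/544946 = -971025/544946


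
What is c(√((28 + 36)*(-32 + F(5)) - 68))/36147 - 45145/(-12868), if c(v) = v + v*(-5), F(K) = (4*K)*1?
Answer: 45145/12868 - 8*I*√209/36147 ≈ 3.5083 - 0.0031996*I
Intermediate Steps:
F(K) = 4*K
c(v) = -4*v (c(v) = v - 5*v = -4*v)
c(√((28 + 36)*(-32 + F(5)) - 68))/36147 - 45145/(-12868) = -4*√((28 + 36)*(-32 + 4*5) - 68)/36147 - 45145/(-12868) = -4*√(64*(-32 + 20) - 68)*(1/36147) - 45145*(-1/12868) = -4*√(64*(-12) - 68)*(1/36147) + 45145/12868 = -4*√(-768 - 68)*(1/36147) + 45145/12868 = -8*I*√209*(1/36147) + 45145/12868 = -8*I*√209/36147 + 45145/12868 = 45145/12868 - 8*I*√209/36147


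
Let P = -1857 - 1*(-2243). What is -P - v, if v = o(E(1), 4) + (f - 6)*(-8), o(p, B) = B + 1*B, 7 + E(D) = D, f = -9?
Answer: -514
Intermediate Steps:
E(D) = -7 + D
P = 386 (P = -1857 + 2243 = 386)
o(p, B) = 2*B (o(p, B) = B + B = 2*B)
v = 128 (v = 2*4 + (-9 - 6)*(-8) = 8 - 15*(-8) = 8 + 120 = 128)
-P - v = -1*386 - 1*128 = -386 - 128 = -514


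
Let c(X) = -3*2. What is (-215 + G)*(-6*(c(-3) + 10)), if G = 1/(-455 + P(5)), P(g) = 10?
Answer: 2296224/445 ≈ 5160.1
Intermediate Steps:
c(X) = -6
G = -1/445 (G = 1/(-455 + 10) = 1/(-445) = -1/445 ≈ -0.0022472)
(-215 + G)*(-6*(c(-3) + 10)) = (-215 - 1/445)*(-6*(-6 + 10)) = -(-574056)*4/445 = -95676/445*(-24) = 2296224/445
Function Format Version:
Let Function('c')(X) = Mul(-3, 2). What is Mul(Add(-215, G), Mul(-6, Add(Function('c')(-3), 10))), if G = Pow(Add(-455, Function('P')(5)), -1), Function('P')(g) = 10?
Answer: Rational(2296224, 445) ≈ 5160.1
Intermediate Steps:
Function('c')(X) = -6
G = Rational(-1, 445) (G = Pow(Add(-455, 10), -1) = Pow(-445, -1) = Rational(-1, 445) ≈ -0.0022472)
Mul(Add(-215, G), Mul(-6, Add(Function('c')(-3), 10))) = Mul(Add(-215, Rational(-1, 445)), Mul(-6, Add(-6, 10))) = Mul(Rational(-95676, 445), Mul(-6, 4)) = Mul(Rational(-95676, 445), -24) = Rational(2296224, 445)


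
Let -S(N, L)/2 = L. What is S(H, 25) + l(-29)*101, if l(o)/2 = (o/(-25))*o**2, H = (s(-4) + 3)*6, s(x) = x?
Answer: 4925328/25 ≈ 1.9701e+5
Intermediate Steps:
H = -6 (H = (-4 + 3)*6 = -1*6 = -6)
l(o) = -2*o**3/25 (l(o) = 2*((o/(-25))*o**2) = 2*((o*(-1/25))*o**2) = 2*((-o/25)*o**2) = 2*(-o**3/25) = -2*o**3/25)
S(N, L) = -2*L
S(H, 25) + l(-29)*101 = -2*25 - 2/25*(-29)**3*101 = -50 - 2/25*(-24389)*101 = -50 + (48778/25)*101 = -50 + 4926578/25 = 4925328/25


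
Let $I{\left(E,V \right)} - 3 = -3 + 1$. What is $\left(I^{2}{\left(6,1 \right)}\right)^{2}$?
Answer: $1$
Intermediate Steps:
$I{\left(E,V \right)} = 1$ ($I{\left(E,V \right)} = 3 + \left(-3 + 1\right) = 3 - 2 = 1$)
$\left(I^{2}{\left(6,1 \right)}\right)^{2} = \left(1^{2}\right)^{2} = 1^{2} = 1$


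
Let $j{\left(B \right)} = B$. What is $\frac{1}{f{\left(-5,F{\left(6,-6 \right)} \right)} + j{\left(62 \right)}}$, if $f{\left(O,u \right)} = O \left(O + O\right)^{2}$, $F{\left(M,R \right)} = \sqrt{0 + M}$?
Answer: $- \frac{1}{438} \approx -0.0022831$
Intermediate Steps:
$F{\left(M,R \right)} = \sqrt{M}$
$f{\left(O,u \right)} = 4 O^{3}$ ($f{\left(O,u \right)} = O \left(2 O\right)^{2} = O 4 O^{2} = 4 O^{3}$)
$\frac{1}{f{\left(-5,F{\left(6,-6 \right)} \right)} + j{\left(62 \right)}} = \frac{1}{4 \left(-5\right)^{3} + 62} = \frac{1}{4 \left(-125\right) + 62} = \frac{1}{-500 + 62} = \frac{1}{-438} = - \frac{1}{438}$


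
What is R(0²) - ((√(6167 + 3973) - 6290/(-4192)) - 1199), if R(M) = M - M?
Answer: 2509959/2096 - 26*√15 ≈ 1096.8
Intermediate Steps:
R(M) = 0
R(0²) - ((√(6167 + 3973) - 6290/(-4192)) - 1199) = 0 - ((√(6167 + 3973) - 6290/(-4192)) - 1199) = 0 - ((√10140 - 6290*(-1/4192)) - 1199) = 0 - ((26*√15 + 3145/2096) - 1199) = 0 - ((3145/2096 + 26*√15) - 1199) = 0 - (-2509959/2096 + 26*√15) = 0 + (2509959/2096 - 26*√15) = 2509959/2096 - 26*√15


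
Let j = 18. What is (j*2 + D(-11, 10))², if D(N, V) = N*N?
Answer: 24649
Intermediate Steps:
D(N, V) = N²
(j*2 + D(-11, 10))² = (18*2 + (-11)²)² = (36 + 121)² = 157² = 24649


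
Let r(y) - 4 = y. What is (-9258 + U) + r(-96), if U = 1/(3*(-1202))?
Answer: -33716101/3606 ≈ -9350.0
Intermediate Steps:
U = -1/3606 (U = 1/(-3606) = -1/3606 ≈ -0.00027732)
r(y) = 4 + y
(-9258 + U) + r(-96) = (-9258 - 1/3606) + (4 - 96) = -33384349/3606 - 92 = -33716101/3606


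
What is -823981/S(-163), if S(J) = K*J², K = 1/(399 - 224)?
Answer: -144196675/26569 ≈ -5427.3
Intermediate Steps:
K = 1/175 ≈ 0.0057143
S(J) = J²/175
-823981/S(-163) = -823981/((1/175)*(-163)²) = -823981/((1/175)*26569) = -823981/26569/175 = -823981*175/26569 = -144196675/26569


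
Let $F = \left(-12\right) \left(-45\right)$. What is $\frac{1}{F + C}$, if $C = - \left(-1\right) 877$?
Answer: $\frac{1}{1417} \approx 0.00070572$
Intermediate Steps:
$C = 877$ ($C = \left(-1\right) \left(-877\right) = 877$)
$F = 540$
$\frac{1}{F + C} = \frac{1}{540 + 877} = \frac{1}{1417}$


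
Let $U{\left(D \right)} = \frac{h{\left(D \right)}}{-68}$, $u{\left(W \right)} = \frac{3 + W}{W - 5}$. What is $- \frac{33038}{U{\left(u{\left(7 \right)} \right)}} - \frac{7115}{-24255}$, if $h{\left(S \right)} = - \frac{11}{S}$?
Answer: $- \frac{4953716297}{4851} \approx -1.0212 \cdot 10^{6}$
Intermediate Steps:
$u{\left(W \right)} = \frac{3 + W}{-5 + W}$
$U{\left(D \right)} = \frac{11}{68 D}$ ($U{\left(D \right)} = \frac{\left(-11\right) \frac{1}{D}}{-68} = - \frac{11}{D} \left(- \frac{1}{68}\right) = \frac{11}{68 D}$)
$- \frac{33038}{U{\left(u{\left(7 \right)} \right)}} - \frac{7115}{-24255} = - \frac{33038}{\frac{11}{68} \frac{1}{\frac{1}{-5 + 7} \left(3 + 7\right)}} - \frac{7115}{-24255} = - \frac{33038}{\frac{11}{68} \frac{1}{\frac{1}{2} \cdot 10}} - - \frac{1423}{4851} = - \frac{33038}{\frac{11}{68} \frac{1}{\frac{1}{2} \cdot 10}} + \frac{1423}{4851} = - \frac{33038}{\frac{11}{68} \cdot \frac{1}{5}} + \frac{1423}{4851} = - \frac{33038}{\frac{11}{340}} + \frac{1423}{4851} = \left(-33038\right) \frac{340}{11} + \frac{1423}{4851} = - \frac{11232920}{11} + \frac{1423}{4851} = - \frac{4953716297}{4851}$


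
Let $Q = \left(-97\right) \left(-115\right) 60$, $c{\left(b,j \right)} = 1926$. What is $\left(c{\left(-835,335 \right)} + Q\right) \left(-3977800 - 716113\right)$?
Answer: $-3150676447338$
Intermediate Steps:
$Q = 669300$ ($Q = 11155 \cdot 60 = 669300$)
$\left(c{\left(-835,335 \right)} + Q\right) \left(-3977800 - 716113\right) = \left(1926 + 669300\right) \left(-3977800 - 716113\right) = 671226 \left(-4693913\right) = -3150676447338$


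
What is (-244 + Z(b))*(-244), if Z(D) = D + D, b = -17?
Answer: 67832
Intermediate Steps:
Z(D) = 2*D
(-244 + Z(b))*(-244) = (-244 + 2*(-17))*(-244) = (-244 - 34)*(-244) = -278*(-244) = 67832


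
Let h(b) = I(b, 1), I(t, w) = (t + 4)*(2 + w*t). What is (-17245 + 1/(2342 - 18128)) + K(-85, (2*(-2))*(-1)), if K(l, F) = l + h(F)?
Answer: -272813653/15786 ≈ -17282.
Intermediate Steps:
I(t, w) = (2 + t*w)*(4 + t) (I(t, w) = (4 + t)*(2 + t*w) = (2 + t*w)*(4 + t))
h(b) = 8 + b² + 6*b (h(b) = 8 + 2*b + 1*b² + 4*b*1 = 8 + 2*b + b² + 4*b = 8 + b² + 6*b)
K(l, F) = 8 + l + F² + 6*F (K(l, F) = l + (8 + F² + 6*F) = 8 + l + F² + 6*F)
(-17245 + 1/(2342 - 18128)) + K(-85, (2*(-2))*(-1)) = (-17245 + 1/(2342 - 18128)) + (8 - 85 + ((2*(-2))*(-1))² + 6*((2*(-2))*(-1))) = (-17245 + 1/(-15786)) + (8 - 85 + (-4*(-1))² + 6*(-4*(-1))) = (-17245 - 1/15786) + (8 - 85 + 4² + 6*4) = -272229571/15786 + (8 - 85 + 16 + 24) = -272229571/15786 - 37 = -272813653/15786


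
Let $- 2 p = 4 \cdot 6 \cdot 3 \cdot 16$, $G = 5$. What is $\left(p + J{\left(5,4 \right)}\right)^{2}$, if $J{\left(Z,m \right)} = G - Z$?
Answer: $331776$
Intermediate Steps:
$J{\left(Z,m \right)} = 5 - Z$
$p = -576$ ($p = - \frac{4 \cdot 6 \cdot 3 \cdot 16}{2} = - \frac{24 \cdot 3 \cdot 16}{2} = - \frac{72 \cdot 16}{2} = \left(- \frac{1}{2}\right) 1152 = -576$)
$\left(p + J{\left(5,4 \right)}\right)^{2} = \left(-576 + \left(5 - 5\right)\right)^{2} = \left(-576 + 0\right)^{2} = \left(-576\right)^{2} = 331776$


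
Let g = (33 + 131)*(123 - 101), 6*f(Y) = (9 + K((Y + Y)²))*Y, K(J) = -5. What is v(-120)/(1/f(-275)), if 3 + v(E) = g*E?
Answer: 79376550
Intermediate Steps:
f(Y) = 2*Y/3 (f(Y) = ((9 - 5)*Y)/6 = (4*Y)/6 = 2*Y/3)
g = 3608 (g = 164*22 = 3608)
v(E) = -3 + 3608*E
v(-120)/(1/f(-275)) = (-3 + 3608*(-120))/(1/((⅔)*(-275))) = (-3 - 432960)/(1/(-550/3)) = -432963/(-3/550) = -432963*(-550/3) = 79376550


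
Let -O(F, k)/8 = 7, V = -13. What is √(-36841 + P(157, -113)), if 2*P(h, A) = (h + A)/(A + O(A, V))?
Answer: I*√6226151/13 ≈ 191.94*I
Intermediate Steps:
O(F, k) = -56 (O(F, k) = -8*7 = -56)
P(h, A) = (A + h)/(2*(-56 + A)) (P(h, A) = ((h + A)/(A - 56))/2 = ((A + h)/(-56 + A))/2 = (A + h)/(2*(-56 + A)))
√(-36841 + P(157, -113)) = √(-36841 + (-113 + 157)/(2*(-56 - 113))) = √(-36841 + (½)*44/(-169)) = √(-36841 + (½)*(-1/169)*44) = √(-36841 - 22/169) = √(-6226151/169) = I*√6226151/13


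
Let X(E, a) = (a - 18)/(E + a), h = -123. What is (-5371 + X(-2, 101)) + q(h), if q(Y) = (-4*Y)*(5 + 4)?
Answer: -93274/99 ≈ -942.16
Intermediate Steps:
q(Y) = -36*Y (q(Y) = -4*Y*9 = -36*Y)
X(E, a) = (-18 + a)/(E + a)
(-5371 + X(-2, 101)) + q(h) = (-5371 + (-18 + 101)/(-2 + 101)) - 36*(-123) = (-5371 + 83/99) + 4428 = -531646/99 + 4428 = -93274/99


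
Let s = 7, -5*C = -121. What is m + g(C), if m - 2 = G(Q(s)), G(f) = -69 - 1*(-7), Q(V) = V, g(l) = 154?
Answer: 94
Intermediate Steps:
C = 121/5 (C = -⅕*(-121) = 121/5 ≈ 24.200)
G(f) = -62 (G(f) = -69 + 7 = -62)
m = -60 (m = 2 - 62 = -60)
m + g(C) = -60 + 154 = 94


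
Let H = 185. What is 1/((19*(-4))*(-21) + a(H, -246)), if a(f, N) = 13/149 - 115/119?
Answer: 17731/28283088 ≈ 0.00062691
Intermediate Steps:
a(f, N) = -15588/17731 (a(f, N) = 13*(1/149) - 115*1/119 = 13/149 - 115/119 = -15588/17731)
1/((19*(-4))*(-21) + a(H, -246)) = 1/((19*(-4))*(-21) - 15588/17731) = 1/(-76*(-21) - 15588/17731) = 1/(1596 - 15588/17731) = 1/(28283088/17731) = 17731/28283088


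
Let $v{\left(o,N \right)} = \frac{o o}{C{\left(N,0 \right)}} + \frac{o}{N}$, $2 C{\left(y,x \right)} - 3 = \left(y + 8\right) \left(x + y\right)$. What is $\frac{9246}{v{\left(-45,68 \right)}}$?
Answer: $\frac{1083717496}{14235} \approx 76131.0$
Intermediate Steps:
$C{\left(y,x \right)} = \frac{3}{2} + \frac{\left(8 + y\right) \left(x + y\right)}{2}$ ($C{\left(y,x \right)} = \frac{3}{2} + \frac{\left(y + 8\right) \left(x + y\right)}{2} = \frac{3}{2} + \frac{\left(8 + y\right) \left(x + y\right)}{2}$)
$v{\left(o,N \right)} = \frac{o}{N} + \frac{o^{2}}{\frac{3}{2} + \frac{N^{2}}{2} + 4 N}$ ($v{\left(o,N \right)} = \frac{o o}{\frac{3}{2} + \frac{N^{2}}{2} + 4 \cdot 0 + 4 N + \frac{1}{2} \cdot 0 N} + \frac{o}{N} = \frac{o^{2}}{\frac{3}{2} + \frac{N^{2}}{2} + 0 + 4 N + 0} + \frac{o}{N} = \frac{o^{2}}{\frac{3}{2} + \frac{N^{2}}{2} + 4 N} + \frac{o}{N} = \frac{o}{N} + \frac{o^{2}}{\frac{3}{2} + \frac{N^{2}}{2} + 4 N}$)
$\frac{9246}{v{\left(-45,68 \right)}} = \frac{9246}{\left(-45\right) \frac{1}{68} \frac{1}{3 + 68^{2} + 8 \cdot 68} \left(3 + 68^{2} + 8 \cdot 68 + 2 \cdot 68 \left(-45\right)\right)} = \frac{9246}{\left(-45\right) \frac{1}{68} \frac{1}{3 + 4624 + 544} \left(3 + 4624 + 544 - 6120\right)} = \frac{9246}{\left(-45\right) \frac{1}{68} \cdot \frac{1}{5171} \left(-949\right)} = \frac{9246}{\frac{42705}{351628}} = 9246 \cdot \frac{351628}{42705} = \frac{1083717496}{14235}$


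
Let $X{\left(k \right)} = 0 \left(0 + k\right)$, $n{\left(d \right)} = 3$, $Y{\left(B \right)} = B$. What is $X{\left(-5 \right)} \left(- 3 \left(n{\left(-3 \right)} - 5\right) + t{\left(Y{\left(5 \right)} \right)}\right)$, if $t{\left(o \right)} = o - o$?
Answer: $0$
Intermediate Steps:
$t{\left(o \right)} = 0$
$X{\left(k \right)} = 0$ ($X{\left(k \right)} = 0 k = 0$)
$X{\left(-5 \right)} \left(- 3 \left(n{\left(-3 \right)} - 5\right) + t{\left(Y{\left(5 \right)} \right)}\right) = 0 \left(- 3 \left(3 - 5\right) + 0\right) = 0 \left(\left(-3\right) \left(-2\right) + 0\right) = 0 \left(6 + 0\right) = 0 \cdot 6 = 0$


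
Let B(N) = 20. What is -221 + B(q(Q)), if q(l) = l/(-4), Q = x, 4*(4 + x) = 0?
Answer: -201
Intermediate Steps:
x = -4 (x = -4 + (1/4)*0 = -4 + 0 = -4)
Q = -4
q(l) = -l/4 (q(l) = l*(-1/4) = -l/4)
-221 + B(q(Q)) = -221 + 20 = -201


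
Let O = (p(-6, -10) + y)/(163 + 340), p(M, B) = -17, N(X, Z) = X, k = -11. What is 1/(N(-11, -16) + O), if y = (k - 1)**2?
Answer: -503/5406 ≈ -0.093045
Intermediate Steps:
y = 144 (y = (-11 - 1)**2 = (-12)**2 = 144)
O = 127/503 (O = (-17 + 144)/(163 + 340) = 127/503 ≈ 0.25249)
1/(N(-11, -16) + O) = 1/(-11 + 127/503) = 1/(-5406/503) = -503/5406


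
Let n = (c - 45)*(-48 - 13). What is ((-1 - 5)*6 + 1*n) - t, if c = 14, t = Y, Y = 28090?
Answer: -26235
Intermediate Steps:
t = 28090
n = 1891 (n = (14 - 45)*(-48 - 13) = -31*(-61) = 1891)
((-1 - 5)*6 + 1*n) - t = ((-1 - 5)*6 + 1*1891) - 1*28090 = (-6*6 + 1891) - 28090 = (-36 + 1891) - 28090 = 1855 - 28090 = -26235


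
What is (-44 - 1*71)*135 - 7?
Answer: -15532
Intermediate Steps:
(-44 - 1*71)*135 - 7 = (-44 - 71)*135 - 7 = -115*135 - 7 = -15525 - 7 = -15532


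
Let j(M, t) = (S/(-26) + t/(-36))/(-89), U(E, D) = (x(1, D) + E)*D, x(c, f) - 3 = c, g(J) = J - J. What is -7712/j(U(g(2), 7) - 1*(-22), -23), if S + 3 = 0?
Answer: 321220224/353 ≈ 9.0997e+5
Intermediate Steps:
S = -3 (S = -3 + 0 = -3)
g(J) = 0
x(c, f) = 3 + c
U(E, D) = D*(4 + E) (U(E, D) = ((3 + 1) + E)*D = (4 + E)*D = D*(4 + E))
j(M, t) = -3/2314 + t/3204 (j(M, t) = (-3/(-26) + t/(-36))/(-89) = (-3*(-1/26) + t*(-1/36))*(-1/89) = (3/26 - t/36)*(-1/89) = -3/2314 + t/3204)
-7712/j(U(g(2), 7) - 1*(-22), -23) = -7712/(-3/2314 + (1/3204)*(-23)) = -7712/(-3/2314 - 23/3204) = -7712/(-353/41652) = -7712*(-41652/353) = 321220224/353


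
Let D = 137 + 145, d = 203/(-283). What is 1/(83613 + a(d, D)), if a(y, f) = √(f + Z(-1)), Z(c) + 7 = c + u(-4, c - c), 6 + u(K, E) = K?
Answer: 27871/2330377835 - 2*√66/6991133505 ≈ 1.1958e-5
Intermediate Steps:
u(K, E) = -6 + K
d = -203/283 (d = 203*(-1/283) = -203/283 ≈ -0.71731)
Z(c) = -17 + c (Z(c) = -7 + (c + (-6 - 4)) = -7 + (c - 10) = -7 + (-10 + c) = -17 + c)
D = 282
a(y, f) = √(-18 + f) (a(y, f) = √(f + (-17 - 1)) = √(f - 18) = √(-18 + f))
1/(83613 + a(d, D)) = 1/(83613 + √(-18 + 282)) = 1/(83613 + √264) = 1/(83613 + 2*√66)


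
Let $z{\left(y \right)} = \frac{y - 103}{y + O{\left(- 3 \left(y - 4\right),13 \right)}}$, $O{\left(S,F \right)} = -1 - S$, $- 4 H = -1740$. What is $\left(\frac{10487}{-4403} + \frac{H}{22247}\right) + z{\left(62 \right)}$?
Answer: $- \frac{58392506421}{23019082135} \approx -2.5367$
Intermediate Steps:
$H = 435$ ($H = \left(- \frac{1}{4}\right) \left(-1740\right) = 435$)
$z{\left(y \right)} = \frac{-103 + y}{-13 + 4 y}$ ($z{\left(y \right)} = \frac{y - 103}{y - \left(1 - 3 \left(y - 4\right)\right)} = \frac{-103 + y}{y - \left(1 - 3 \left(-4 + y\right)\right)} = \frac{-103 + y}{y - \left(13 - 3 y\right)} = \frac{-103 + y}{y + \left(-1 + \left(-12 + 3 y\right)\right)} = \frac{-103 + y}{y + \left(-13 + 3 y\right)} = \frac{-103 + y}{-13 + 4 y}$)
$\left(\frac{10487}{-4403} + \frac{H}{22247}\right) + z{\left(62 \right)} = \left(\frac{10487}{-4403} + \frac{435}{22247}\right) + \frac{-103 + 62}{-13 + 4 \cdot 62} = \left(10487 \left(- \frac{1}{4403}\right) + 435 \cdot \frac{1}{22247}\right) + \frac{1}{-13 + 248} \left(-41\right) = \left(- \frac{10487}{4403} + \frac{435}{22247}\right) + \frac{1}{235} \left(-41\right) = - \frac{231388984}{97953541} + \frac{1}{235} \left(-41\right) = - \frac{231388984}{97953541} - \frac{41}{235} = - \frac{58392506421}{23019082135}$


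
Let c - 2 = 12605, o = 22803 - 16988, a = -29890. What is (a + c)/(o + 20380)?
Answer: -17283/26195 ≈ -0.65978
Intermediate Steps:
o = 5815
c = 12607 (c = 2 + 12605 = 12607)
(a + c)/(o + 20380) = (-29890 + 12607)/(5815 + 20380) = -17283/26195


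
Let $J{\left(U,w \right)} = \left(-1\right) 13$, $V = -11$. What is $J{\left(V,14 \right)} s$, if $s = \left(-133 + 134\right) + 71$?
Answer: $-936$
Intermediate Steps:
$J{\left(U,w \right)} = -13$
$s = 72$ ($s = 1 + 71 = 72$)
$J{\left(V,14 \right)} s = \left(-13\right) 72 = -936$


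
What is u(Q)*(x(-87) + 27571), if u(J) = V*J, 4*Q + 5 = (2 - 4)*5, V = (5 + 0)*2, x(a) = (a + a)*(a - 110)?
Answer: -4638675/2 ≈ -2.3193e+6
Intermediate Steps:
x(a) = 2*a*(-110 + a) (x(a) = (2*a)*(-110 + a) = 2*a*(-110 + a))
V = 10 (V = 5*2 = 10)
Q = -15/4 (Q = -5/4 + ((2 - 4)*5)/4 = -5/4 + (-2*5)/4 = -5/4 + (¼)*(-10) = -5/4 - 5/2 = -15/4 ≈ -3.7500)
u(J) = 10*J
u(Q)*(x(-87) + 27571) = (10*(-15/4))*(2*(-87)*(-110 - 87) + 27571) = -75*(2*(-87)*(-197) + 27571)/2 = -75*(34278 + 27571)/2 = -75/2*61849 = -4638675/2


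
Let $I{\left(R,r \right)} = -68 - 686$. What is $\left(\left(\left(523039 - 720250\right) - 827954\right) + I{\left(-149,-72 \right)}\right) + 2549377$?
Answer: $1523458$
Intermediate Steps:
$I{\left(R,r \right)} = -754$
$\left(\left(\left(523039 - 720250\right) - 827954\right) + I{\left(-149,-72 \right)}\right) + 2549377 = \left(\left(\left(523039 - 720250\right) - 827954\right) - 754\right) + 2549377 = \left(\left(-197211 - 827954\right) - 754\right) + 2549377 = \left(-1025165 - 754\right) + 2549377 = -1025919 + 2549377 = 1523458$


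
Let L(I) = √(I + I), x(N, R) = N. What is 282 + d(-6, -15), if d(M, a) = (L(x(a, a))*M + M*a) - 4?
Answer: 368 - 6*I*√30 ≈ 368.0 - 32.863*I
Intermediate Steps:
L(I) = √2*√I (L(I) = √(2*I) = √2*√I)
d(M, a) = -4 + M*a + M*√2*√a (d(M, a) = ((√2*√a)*M + M*a) - 4 = (M*√2*√a + M*a) - 4 = (M*a + M*√2*√a) - 4 = -4 + M*a + M*√2*√a)
282 + d(-6, -15) = 282 + (-4 - 6*(-15) - 6*√2*√(-15)) = 282 + (-4 + 90 - 6*√2*I*√15) = 282 + (-4 + 90 - 6*I*√30) = 282 + (86 - 6*I*√30) = 368 - 6*I*√30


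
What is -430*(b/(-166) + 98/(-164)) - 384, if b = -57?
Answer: -934802/3403 ≈ -274.70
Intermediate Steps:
-430*(b/(-166) + 98/(-164)) - 384 = -430*(-57/(-166) + 98/(-164)) - 384 = -430*(-57*(-1/166) + 98*(-1/164)) - 384 = -430*(57/166 - 49/82) - 384 = -430*(-865/3403) - 384 = 371950/3403 - 384 = -934802/3403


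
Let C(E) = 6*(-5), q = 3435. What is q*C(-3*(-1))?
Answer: -103050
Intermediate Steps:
C(E) = -30
q*C(-3*(-1)) = 3435*(-30) = -103050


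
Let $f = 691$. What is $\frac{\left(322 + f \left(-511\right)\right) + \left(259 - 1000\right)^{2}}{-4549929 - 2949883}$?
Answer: $- \frac{98151}{3749906} \approx -0.026174$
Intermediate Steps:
$\frac{\left(322 + f \left(-511\right)\right) + \left(259 - 1000\right)^{2}}{-4549929 - 2949883} = \frac{\left(322 + 691 \left(-511\right)\right) + \left(259 - 1000\right)^{2}}{-4549929 - 2949883} = \frac{\left(322 - 353101\right) + \left(-741\right)^{2}}{-7499812} = \left(-352779 + 549081\right) \left(- \frac{1}{7499812}\right) = 196302 \left(- \frac{1}{7499812}\right) = - \frac{98151}{3749906}$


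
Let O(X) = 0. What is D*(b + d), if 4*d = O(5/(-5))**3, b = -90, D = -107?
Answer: 9630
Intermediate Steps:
d = 0 (d = (1/4)*0**3 = (1/4)*0 = 0)
D*(b + d) = -107*(-90 + 0) = -107*(-90) = 9630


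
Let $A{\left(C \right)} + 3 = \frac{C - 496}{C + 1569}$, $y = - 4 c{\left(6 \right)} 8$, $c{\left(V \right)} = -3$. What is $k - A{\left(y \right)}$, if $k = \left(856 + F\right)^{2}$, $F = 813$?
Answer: $\frac{927592892}{333} \approx 2.7856 \cdot 10^{6}$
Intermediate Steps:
$y = 96$ ($y = \left(-4\right) \left(-3\right) 8 = 12 \cdot 8 = 96$)
$A{\left(C \right)} = -3 + \frac{-496 + C}{1569 + C}$ ($A{\left(C \right)} = -3 + \frac{C - 496}{C + 1569} = -3 + \frac{-496 + C}{1569 + C}$)
$k = 2785561$ ($k = \left(856 + 813\right)^{2} = 1669^{2} = 2785561$)
$k - A{\left(y \right)} = 2785561 - \frac{-5203 - 192}{1569 + 96} = 2785561 - \frac{-5203 - 192}{1665} = 2785561 - \frac{1}{1665} \left(-5395\right) = 2785561 - - \frac{1079}{333} = 2785561 + \frac{1079}{333} = \frac{927592892}{333}$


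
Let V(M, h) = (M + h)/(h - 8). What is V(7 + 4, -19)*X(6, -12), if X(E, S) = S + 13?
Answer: 8/27 ≈ 0.29630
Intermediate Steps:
X(E, S) = 13 + S
V(M, h) = (M + h)/(-8 + h)
V(7 + 4, -19)*X(6, -12) = (((7 + 4) - 19)/(-8 - 19))*(13 - 12) = ((11 - 19)/(-27))*1 = -1/27*(-8)*1 = (8/27)*1 = 8/27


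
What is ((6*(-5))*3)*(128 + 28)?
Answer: -14040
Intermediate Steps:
((6*(-5))*3)*(128 + 28) = -30*3*156 = -90*156 = -14040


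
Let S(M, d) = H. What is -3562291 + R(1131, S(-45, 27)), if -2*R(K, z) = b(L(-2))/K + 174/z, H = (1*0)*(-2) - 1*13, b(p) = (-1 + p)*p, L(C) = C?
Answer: -103306245/29 ≈ -3.5623e+6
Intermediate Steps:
b(p) = p*(-1 + p)
H = -13 (H = 0*(-2) - 13 = 0 - 13 = -13)
S(M, d) = -13
R(K, z) = -87/z - 3/K (R(K, z) = -((-2*(-1 - 2))/K + 174/z)/2 = -((-2*(-3))/K + 174/z)/2 = -(6/K + 174/z)/2 = -87/z - 3/K)
-3562291 + R(1131, S(-45, 27)) = -3562291 + (-87/(-13) - 3/1131) = -3562291 + (-87*(-1/13) - 3*1/1131) = -3562291 + (87/13 - 1/377) = -3562291 + 194/29 = -103306245/29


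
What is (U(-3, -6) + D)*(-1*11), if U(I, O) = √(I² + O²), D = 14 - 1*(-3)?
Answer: -187 - 33*√5 ≈ -260.79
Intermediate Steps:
D = 17 (D = 14 + 3 = 17)
(U(-3, -6) + D)*(-1*11) = (√((-3)² + (-6)²) + 17)*(-1*11) = (√(9 + 36) + 17)*(-11) = (√45 + 17)*(-11) = (3*√5 + 17)*(-11) = (17 + 3*√5)*(-11) = -187 - 33*√5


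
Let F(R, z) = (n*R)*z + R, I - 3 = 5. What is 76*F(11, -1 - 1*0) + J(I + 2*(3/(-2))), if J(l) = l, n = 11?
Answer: -8355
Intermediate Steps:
I = 8 (I = 3 + 5 = 8)
F(R, z) = R + 11*R*z (F(R, z) = (11*R)*z + R = 11*R*z + R = R + 11*R*z)
76*F(11, -1 - 1*0) + J(I + 2*(3/(-2))) = 76*(11*(1 + 11*(-1 - 1*0))) + (8 + 2*(3/(-2))) = 76*(11*(1 + 11*(-1 + 0))) + (8 + 2*(3*(-1/2))) = 76*(11*(1 + 11*(-1))) + (8 + 2*(-3/2)) = 76*(11*(1 - 11)) + (8 - 3) = 76*(11*(-10)) + 5 = 76*(-110) + 5 = -8360 + 5 = -8355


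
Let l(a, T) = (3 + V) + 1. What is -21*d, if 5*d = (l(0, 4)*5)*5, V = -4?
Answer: 0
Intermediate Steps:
l(a, T) = 0 (l(a, T) = (3 - 4) + 1 = -1 + 1 = 0)
d = 0 (d = ((0*5)*5)/5 = (0*5)/5 = (⅕)*0 = 0)
-21*d = -21*0 = 0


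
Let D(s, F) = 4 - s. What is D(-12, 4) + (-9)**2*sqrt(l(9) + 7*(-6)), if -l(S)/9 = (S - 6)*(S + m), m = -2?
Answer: 16 + 81*I*sqrt(231) ≈ 16.0 + 1231.1*I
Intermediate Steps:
l(S) = -9*(-6 + S)*(-2 + S) (l(S) = -9*(S - 6)*(S - 2) = -9*(-6 + S)*(-2 + S))
D(-12, 4) + (-9)**2*sqrt(l(9) + 7*(-6)) = (4 - 1*(-12)) + (-9)**2*sqrt((-108 - 9*9**2 + 72*9) + 7*(-6)) = (4 + 12) + 81*sqrt((-108 - 9*81 + 648) - 42) = 16 + 81*sqrt((-108 - 729 + 648) - 42) = 16 + 81*sqrt(-189 - 42) = 16 + 81*sqrt(-231) = 16 + 81*(I*sqrt(231)) = 16 + 81*I*sqrt(231)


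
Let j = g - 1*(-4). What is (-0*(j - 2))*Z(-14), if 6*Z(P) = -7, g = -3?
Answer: 0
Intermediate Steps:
Z(P) = -7/6 (Z(P) = (⅙)*(-7) = -7/6)
j = 1 (j = -3 - 1*(-4) = -3 + 4 = 1)
(-0*(j - 2))*Z(-14) = -0*(1 - 2)*(-7/6) = -0*(-1)*(-7/6) = -128*0*(-7/6) = 0*(-7/6) = 0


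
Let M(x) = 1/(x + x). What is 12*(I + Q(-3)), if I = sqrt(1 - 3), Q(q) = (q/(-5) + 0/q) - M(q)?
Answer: 46/5 + 12*I*sqrt(2) ≈ 9.2 + 16.971*I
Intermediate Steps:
M(x) = 1/(2*x)
Q(q) = -1/(2*q) - q/5 (Q(q) = (q/(-5) + 0/q) - 1/(2*q) = (q*(-1/5) + 0) - 1/(2*q) = (-q/5 + 0) - 1/(2*q) = -q/5 - 1/(2*q) = -1/(2*q) - q/5)
I = I*sqrt(2) (I = sqrt(-2) = I*sqrt(2) ≈ 1.4142*I)
12*(I + Q(-3)) = 12*(I*sqrt(2) + (-1/2/(-3) - 1/5*(-3))) = 12*(I*sqrt(2) + (-1/2*(-1/3) + 3/5)) = 12*(I*sqrt(2) + (1/6 + 3/5)) = 12*(I*sqrt(2) + 23/30) = 12*(23/30 + I*sqrt(2)) = 46/5 + 12*I*sqrt(2)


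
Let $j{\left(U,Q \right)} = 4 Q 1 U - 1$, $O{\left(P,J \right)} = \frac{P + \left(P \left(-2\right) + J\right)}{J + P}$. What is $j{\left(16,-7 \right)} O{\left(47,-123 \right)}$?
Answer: $- \frac{38165}{38} \approx -1004.3$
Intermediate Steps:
$O{\left(P,J \right)} = \frac{J - P}{J + P}$ ($O{\left(P,J \right)} = \frac{P + \left(- 2 P + J\right)}{J + P} = \frac{P + \left(J - 2 P\right)}{J + P} = \frac{J - P}{J + P}$)
$j{\left(U,Q \right)} = -1 + 4 Q U$ ($j{\left(U,Q \right)} = 4 Q U - 1 = -1 + 4 Q U$)
$j{\left(16,-7 \right)} O{\left(47,-123 \right)} = \left(-1 + 4 \left(-7\right) 16\right) \frac{-123 - 47}{-123 + 47} = \left(-1 - 448\right) \frac{-123 - 47}{-76} = - 449 \left(\left(- \frac{1}{76}\right) \left(-170\right)\right) = \left(-449\right) \frac{85}{38} = - \frac{38165}{38}$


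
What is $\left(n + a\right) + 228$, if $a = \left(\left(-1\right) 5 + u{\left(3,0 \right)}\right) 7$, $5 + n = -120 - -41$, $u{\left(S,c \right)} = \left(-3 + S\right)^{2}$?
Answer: $109$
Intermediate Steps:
$n = -84$ ($n = -5 - 79 = -84$)
$a = -35$ ($a = \left(\left(-1\right) 5 + \left(-3 + 3\right)^{2}\right) 7 = \left(-5 + 0^{2}\right) 7 = \left(-5 + 0\right) 7 = \left(-5\right) 7 = -35$)
$\left(n + a\right) + 228 = \left(-84 - 35\right) + 228 = -119 + 228 = 109$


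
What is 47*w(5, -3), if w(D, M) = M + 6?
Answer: 141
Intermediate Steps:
w(D, M) = 6 + M
47*w(5, -3) = 47*(6 - 3) = 47*3 = 141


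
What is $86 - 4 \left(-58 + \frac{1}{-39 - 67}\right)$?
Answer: $\frac{16856}{53} \approx 318.04$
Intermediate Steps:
$86 - 4 \left(-58 + \frac{1}{-39 - 67}\right) = 86 - 4 \left(-58 + \frac{1}{-106}\right) = 86 - 4 \left(-58 - \frac{1}{106}\right) = 86 - - \frac{12298}{53} = 86 + \frac{12298}{53} = \frac{16856}{53}$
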